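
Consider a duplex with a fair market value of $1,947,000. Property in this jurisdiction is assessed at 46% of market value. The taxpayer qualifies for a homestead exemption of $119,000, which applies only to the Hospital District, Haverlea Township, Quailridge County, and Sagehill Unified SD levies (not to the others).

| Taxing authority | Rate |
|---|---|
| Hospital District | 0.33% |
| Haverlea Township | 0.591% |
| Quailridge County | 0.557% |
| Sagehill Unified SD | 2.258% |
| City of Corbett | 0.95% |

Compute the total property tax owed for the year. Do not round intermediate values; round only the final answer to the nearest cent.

$37,522.91

Assessed value = $1,947,000 × 0.46 = $895,620
Hospital District: ($895,620 − $119,000) × 0.0033 = $776,620 × 0.0033 = $2,562.846
Haverlea Township: ($895,620 − $119,000) × 0.00591 = $776,620 × 0.00591 = $4,589.8242
Quailridge County: ($895,620 − $119,000) × 0.00557 = $776,620 × 0.00557 = $4,325.7734
Sagehill Unified SD: ($895,620 − $119,000) × 0.02258 = $776,620 × 0.02258 = $17,536.0796
City of Corbett: $895,620 × 0.0095 = $8,508.39
Total = $37,522.9132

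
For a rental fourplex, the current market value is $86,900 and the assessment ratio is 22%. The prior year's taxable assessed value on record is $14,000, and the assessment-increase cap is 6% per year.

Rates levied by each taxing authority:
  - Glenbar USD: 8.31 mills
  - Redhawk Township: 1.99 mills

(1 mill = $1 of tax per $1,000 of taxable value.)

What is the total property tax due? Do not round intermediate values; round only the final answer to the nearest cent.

$152.85

Uncapped assessed value = $86,900 × 0.22 = $19,118
Cap limit = $14,000 × 1.06 = $14,840
Taxable assessed value = min($19,118, $14,840) = $14,840 (cap binds)
Glenbar USD: $14,840 × 0.00831 = $123.3204
Redhawk Township: $14,840 × 0.00199 = $29.5316
Total = $152.852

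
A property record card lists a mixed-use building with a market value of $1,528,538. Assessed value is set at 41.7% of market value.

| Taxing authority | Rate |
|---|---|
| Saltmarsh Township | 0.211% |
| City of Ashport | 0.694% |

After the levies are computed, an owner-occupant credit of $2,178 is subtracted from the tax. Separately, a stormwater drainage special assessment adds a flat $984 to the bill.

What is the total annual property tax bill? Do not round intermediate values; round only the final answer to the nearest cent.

Assessed value = $1,528,538 × 0.417 = $637,400.346
Saltmarsh Township: $637,400.346 × 0.00211 = $1,344.91473006
City of Ashport: $637,400.346 × 0.00694 = $4,423.55840124
Levies subtotal = $5,768.4731313
After credit = $5,768.4731313 − $2,178 = $3,590.4731313
Total = $3,590.4731313 + $984 = $4,574.4731313

$4,574.47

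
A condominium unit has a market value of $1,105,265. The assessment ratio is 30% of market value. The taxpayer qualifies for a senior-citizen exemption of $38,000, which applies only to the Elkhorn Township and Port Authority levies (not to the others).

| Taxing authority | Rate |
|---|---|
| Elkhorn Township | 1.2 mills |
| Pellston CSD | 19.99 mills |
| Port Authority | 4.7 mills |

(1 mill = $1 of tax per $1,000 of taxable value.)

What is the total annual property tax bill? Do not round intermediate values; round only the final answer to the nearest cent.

Assessed value = $1,105,265 × 0.3 = $331,579.5
Elkhorn Township: ($331,579.5 − $38,000) × 0.0012 = $293,579.5 × 0.0012 = $352.2954
Pellston CSD: $331,579.5 × 0.01999 = $6,628.274205
Port Authority: ($331,579.5 − $38,000) × 0.0047 = $293,579.5 × 0.0047 = $1,379.82365
Total = $8,360.393255

$8,360.39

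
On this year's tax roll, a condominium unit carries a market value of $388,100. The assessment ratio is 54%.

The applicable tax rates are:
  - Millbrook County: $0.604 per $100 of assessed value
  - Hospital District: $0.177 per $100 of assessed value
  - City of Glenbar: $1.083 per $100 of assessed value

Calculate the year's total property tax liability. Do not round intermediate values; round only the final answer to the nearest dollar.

Assessed value = $388,100 × 0.54 = $209,574
Millbrook County: $209,574 × 0.00604 = $1,265.82696
Hospital District: $209,574 × 0.00177 = $370.94598
City of Glenbar: $209,574 × 0.01083 = $2,269.68642
Total = $1,265.82696 + $370.94598 + $2,269.68642 = $3,906.45936

$3,906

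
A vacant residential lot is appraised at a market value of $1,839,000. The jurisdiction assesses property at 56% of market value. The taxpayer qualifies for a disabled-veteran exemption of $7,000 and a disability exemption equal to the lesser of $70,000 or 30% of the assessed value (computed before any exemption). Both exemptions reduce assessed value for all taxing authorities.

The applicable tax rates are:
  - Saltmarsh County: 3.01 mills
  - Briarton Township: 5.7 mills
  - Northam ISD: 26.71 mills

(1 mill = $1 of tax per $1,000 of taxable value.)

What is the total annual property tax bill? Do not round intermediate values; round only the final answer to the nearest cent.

$33,749.59

Assessed value = $1,839,000 × 0.56 = $1,029,840
Disability exemption = min($70,000, 30% × $1,029,840) = min($70,000, $308,952) = $70,000 (dollar cap binds)
Taxable value = $1,029,840 − $7,000 − $70,000 = $952,840
Saltmarsh County: $952,840 × 0.00301 = $2,868.0484
Briarton Township: $952,840 × 0.0057 = $5,431.188
Northam ISD: $952,840 × 0.02671 = $25,450.3564
Total = $33,749.5928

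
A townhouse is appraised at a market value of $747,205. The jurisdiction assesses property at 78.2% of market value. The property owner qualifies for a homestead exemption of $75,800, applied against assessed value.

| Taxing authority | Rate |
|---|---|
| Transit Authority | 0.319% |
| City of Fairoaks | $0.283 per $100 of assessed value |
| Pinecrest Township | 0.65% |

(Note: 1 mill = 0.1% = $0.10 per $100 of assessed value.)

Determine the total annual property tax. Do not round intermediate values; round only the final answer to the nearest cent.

$6,366.60

Assessed value = $747,205 × 0.782 = $584,314.31
Taxable value = $584,314.31 − $75,800 = $508,514.31
Transit Authority: $508,514.31 × 0.00319 = $1,622.1606489
City of Fairoaks: $508,514.31 × 0.00283 = $1,439.0954973
Pinecrest Township: $508,514.31 × 0.0065 = $3,305.343015
Total = $6,366.5991612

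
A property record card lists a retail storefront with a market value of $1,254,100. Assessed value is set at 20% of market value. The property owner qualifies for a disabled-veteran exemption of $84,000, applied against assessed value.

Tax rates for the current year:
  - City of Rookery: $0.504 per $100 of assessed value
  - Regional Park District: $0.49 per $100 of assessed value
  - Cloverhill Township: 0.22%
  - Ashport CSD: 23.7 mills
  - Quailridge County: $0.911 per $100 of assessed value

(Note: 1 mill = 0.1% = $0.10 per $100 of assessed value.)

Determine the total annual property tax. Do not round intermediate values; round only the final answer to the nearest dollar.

Assessed value = $1,254,100 × 0.2 = $250,820
Taxable value = $250,820 − $84,000 = $166,820
City of Rookery: $166,820 × 0.00504 = $840.7728
Regional Park District: $166,820 × 0.0049 = $817.418
Cloverhill Township: $166,820 × 0.0022 = $367.004
Ashport CSD: $166,820 × 0.0237 = $3,953.634
Quailridge County: $166,820 × 0.00911 = $1,519.7302
Total = $7,498.559

$7,499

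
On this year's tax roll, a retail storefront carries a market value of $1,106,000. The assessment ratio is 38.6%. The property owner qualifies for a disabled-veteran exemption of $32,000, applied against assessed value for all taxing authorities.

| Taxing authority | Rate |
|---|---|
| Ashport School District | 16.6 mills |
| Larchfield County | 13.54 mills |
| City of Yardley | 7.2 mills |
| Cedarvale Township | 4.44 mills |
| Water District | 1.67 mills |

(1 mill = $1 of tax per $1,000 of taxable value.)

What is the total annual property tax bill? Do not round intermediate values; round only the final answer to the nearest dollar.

$17,159

Assessed value = $1,106,000 × 0.386 = $426,916
Taxable value = $426,916 − $32,000 = $394,916
Ashport School District: $394,916 × 0.0166 = $6,555.6056
Larchfield County: $394,916 × 0.01354 = $5,347.16264
City of Yardley: $394,916 × 0.0072 = $2,843.3952
Cedarvale Township: $394,916 × 0.00444 = $1,753.42704
Water District: $394,916 × 0.00167 = $659.50972
Total = $6,555.6056 + $5,347.16264 + $2,843.3952 + $1,753.42704 + $659.50972 = $17,159.1002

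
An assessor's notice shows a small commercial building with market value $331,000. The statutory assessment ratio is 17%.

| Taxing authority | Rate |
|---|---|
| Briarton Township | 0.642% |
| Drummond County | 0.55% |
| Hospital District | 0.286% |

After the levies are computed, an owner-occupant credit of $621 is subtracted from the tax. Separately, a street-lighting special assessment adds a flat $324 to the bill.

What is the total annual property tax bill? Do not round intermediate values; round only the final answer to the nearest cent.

$534.67

Assessed value = $331,000 × 0.17 = $56,270
Briarton Township: $56,270 × 0.00642 = $361.2534
Drummond County: $56,270 × 0.0055 = $309.485
Hospital District: $56,270 × 0.00286 = $160.9322
Levies subtotal = $831.6706
After credit = $831.6706 − $621 = $210.6706
Total = $210.6706 + $324 = $534.6706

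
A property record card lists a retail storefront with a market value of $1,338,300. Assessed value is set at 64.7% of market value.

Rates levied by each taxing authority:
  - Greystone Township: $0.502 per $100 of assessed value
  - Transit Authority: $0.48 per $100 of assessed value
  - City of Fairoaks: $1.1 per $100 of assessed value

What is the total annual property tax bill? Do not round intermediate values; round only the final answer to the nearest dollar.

$18,028

Assessed value = $1,338,300 × 0.647 = $865,880.1
Greystone Township: $865,880.1 × 0.00502 = $4,346.718102
Transit Authority: $865,880.1 × 0.0048 = $4,156.22448
City of Fairoaks: $865,880.1 × 0.011 = $9,524.6811
Total = $4,346.718102 + $4,156.22448 + $9,524.6811 = $18,027.623682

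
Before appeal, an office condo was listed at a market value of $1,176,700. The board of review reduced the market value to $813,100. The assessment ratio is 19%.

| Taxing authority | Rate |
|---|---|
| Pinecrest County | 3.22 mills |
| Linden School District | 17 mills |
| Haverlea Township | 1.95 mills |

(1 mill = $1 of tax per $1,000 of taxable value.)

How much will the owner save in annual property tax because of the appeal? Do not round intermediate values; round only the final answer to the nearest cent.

$1,531.59

Old assessed value = $1,176,700 × 0.19 = $223,573
New assessed value = $813,100 × 0.19 = $154,489
Combined rate = 0.00322 + 0.017 + 0.00195 = 0.02217
Old tax = $223,573 × 0.02217 = $4,956.61341
New tax = $154,489 × 0.02217 = $3,425.02113
Reduction = $4,956.61341 − $3,425.02113 = $1,531.59228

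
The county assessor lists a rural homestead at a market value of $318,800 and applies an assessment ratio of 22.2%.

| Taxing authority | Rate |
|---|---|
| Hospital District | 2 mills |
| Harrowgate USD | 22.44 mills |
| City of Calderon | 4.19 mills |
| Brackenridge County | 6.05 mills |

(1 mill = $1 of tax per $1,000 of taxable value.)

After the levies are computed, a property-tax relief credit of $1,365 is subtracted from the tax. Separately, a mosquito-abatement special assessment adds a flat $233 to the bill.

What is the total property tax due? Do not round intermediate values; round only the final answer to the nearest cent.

Assessed value = $318,800 × 0.222 = $70,773.6
Hospital District: $70,773.6 × 0.002 = $141.5472
Harrowgate USD: $70,773.6 × 0.02244 = $1,588.159584
City of Calderon: $70,773.6 × 0.00419 = $296.541384
Brackenridge County: $70,773.6 × 0.00605 = $428.18028
Levies subtotal = $2,454.428448
After credit = $2,454.428448 − $1,365 = $1,089.428448
Total = $1,089.428448 + $233 = $1,322.428448

$1,322.43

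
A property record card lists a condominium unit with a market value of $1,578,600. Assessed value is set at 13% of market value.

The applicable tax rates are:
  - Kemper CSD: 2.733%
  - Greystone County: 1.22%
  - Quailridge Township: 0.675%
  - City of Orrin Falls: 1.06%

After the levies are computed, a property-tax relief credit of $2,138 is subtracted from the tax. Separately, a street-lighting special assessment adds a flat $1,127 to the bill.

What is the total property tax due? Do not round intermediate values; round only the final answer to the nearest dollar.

$10,662

Assessed value = $1,578,600 × 0.13 = $205,218
Kemper CSD: $205,218 × 0.02733 = $5,608.60794
Greystone County: $205,218 × 0.0122 = $2,503.6596
Quailridge Township: $205,218 × 0.00675 = $1,385.2215
City of Orrin Falls: $205,218 × 0.0106 = $2,175.3108
Levies subtotal = $11,672.79984
After credit = $11,672.79984 − $2,138 = $9,534.79984
Total = $9,534.79984 + $1,127 = $10,661.79984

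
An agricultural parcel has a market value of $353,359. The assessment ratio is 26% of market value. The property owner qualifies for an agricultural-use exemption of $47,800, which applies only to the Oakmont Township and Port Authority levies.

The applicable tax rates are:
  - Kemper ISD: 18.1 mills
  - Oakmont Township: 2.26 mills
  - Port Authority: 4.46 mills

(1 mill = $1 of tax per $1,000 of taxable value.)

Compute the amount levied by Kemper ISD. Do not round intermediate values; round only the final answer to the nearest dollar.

$1,663

Assessed value = $353,359 × 0.26 = $91,873.34
Kemper ISD taxable value = $91,873.34 (exemption does not apply)
Kemper ISD levy = $91,873.34 × 0.0181 = $1,662.907454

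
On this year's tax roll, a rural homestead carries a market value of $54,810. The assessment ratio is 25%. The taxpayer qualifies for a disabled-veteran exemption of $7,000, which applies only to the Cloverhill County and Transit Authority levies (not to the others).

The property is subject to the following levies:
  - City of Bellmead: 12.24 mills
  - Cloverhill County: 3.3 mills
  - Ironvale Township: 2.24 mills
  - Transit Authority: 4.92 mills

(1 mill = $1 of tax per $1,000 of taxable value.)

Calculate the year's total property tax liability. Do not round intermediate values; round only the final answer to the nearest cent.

Assessed value = $54,810 × 0.25 = $13,702.5
City of Bellmead: $13,702.5 × 0.01224 = $167.7186
Cloverhill County: ($13,702.5 − $7,000) × 0.0033 = $6,702.5 × 0.0033 = $22.11825
Ironvale Township: $13,702.5 × 0.00224 = $30.6936
Transit Authority: ($13,702.5 − $7,000) × 0.00492 = $6,702.5 × 0.00492 = $32.9763
Total = $253.50675

$253.51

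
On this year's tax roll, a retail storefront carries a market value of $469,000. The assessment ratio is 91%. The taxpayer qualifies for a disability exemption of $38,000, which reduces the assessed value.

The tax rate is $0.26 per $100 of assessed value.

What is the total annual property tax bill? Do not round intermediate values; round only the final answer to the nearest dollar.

Assessed value = $469,000 × 0.91 = $426,790
Taxable value = $426,790 − $38,000 = $388,790
Tax = $388,790 × 0.0026 = $1,010.854

$1,011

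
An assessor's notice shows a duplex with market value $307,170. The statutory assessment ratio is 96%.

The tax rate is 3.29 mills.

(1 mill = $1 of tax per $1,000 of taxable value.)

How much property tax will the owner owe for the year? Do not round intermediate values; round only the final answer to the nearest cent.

Assessed value = $307,170 × 0.96 = $294,883.2
Tax = $294,883.2 × 0.00329 = $970.165728

$970.17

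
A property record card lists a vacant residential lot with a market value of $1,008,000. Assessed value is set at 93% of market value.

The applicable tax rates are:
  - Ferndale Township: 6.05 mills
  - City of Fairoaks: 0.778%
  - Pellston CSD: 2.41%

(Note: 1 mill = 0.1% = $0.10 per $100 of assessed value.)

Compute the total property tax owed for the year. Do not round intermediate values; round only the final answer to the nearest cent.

$35,557.10

Assessed value = $1,008,000 × 0.93 = $937,440
Ferndale Township: $937,440 × 0.00605 = $5,671.512
City of Fairoaks: $937,440 × 0.00778 = $7,293.2832
Pellston CSD: $937,440 × 0.0241 = $22,592.304
Total = $35,557.0992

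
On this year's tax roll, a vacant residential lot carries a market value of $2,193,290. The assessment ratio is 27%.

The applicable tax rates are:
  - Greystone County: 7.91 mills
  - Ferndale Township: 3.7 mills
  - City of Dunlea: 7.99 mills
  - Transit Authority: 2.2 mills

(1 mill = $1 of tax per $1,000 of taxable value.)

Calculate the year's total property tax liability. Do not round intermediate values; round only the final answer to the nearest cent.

$12,909.70

Assessed value = $2,193,290 × 0.27 = $592,188.3
Greystone County: $592,188.3 × 0.00791 = $4,684.209453
Ferndale Township: $592,188.3 × 0.0037 = $2,191.09671
City of Dunlea: $592,188.3 × 0.00799 = $4,731.584517
Transit Authority: $592,188.3 × 0.0022 = $1,302.81426
Total = $4,684.209453 + $2,191.09671 + $4,731.584517 + $1,302.81426 = $12,909.70494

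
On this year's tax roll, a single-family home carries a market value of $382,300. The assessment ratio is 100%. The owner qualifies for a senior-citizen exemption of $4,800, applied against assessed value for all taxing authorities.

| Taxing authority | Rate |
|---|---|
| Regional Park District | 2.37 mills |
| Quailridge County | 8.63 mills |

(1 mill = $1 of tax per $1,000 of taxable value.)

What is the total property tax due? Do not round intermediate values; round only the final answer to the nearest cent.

Assessed value = $382,300 × 1 = $382,300
Taxable value = $382,300 − $4,800 = $377,500
Regional Park District: $377,500 × 0.00237 = $894.675
Quailridge County: $377,500 × 0.00863 = $3,257.825
Total = $894.675 + $3,257.825 = $4,152.5

$4,152.50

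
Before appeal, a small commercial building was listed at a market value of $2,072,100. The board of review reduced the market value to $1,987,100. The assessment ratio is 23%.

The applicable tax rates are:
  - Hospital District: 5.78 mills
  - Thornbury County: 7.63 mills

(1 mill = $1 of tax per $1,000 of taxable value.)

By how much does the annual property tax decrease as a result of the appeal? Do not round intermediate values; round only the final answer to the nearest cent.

Old assessed value = $2,072,100 × 0.23 = $476,583
New assessed value = $1,987,100 × 0.23 = $457,033
Combined rate = 0.00578 + 0.00763 = 0.01341
Old tax = $476,583 × 0.01341 = $6,390.97803
New tax = $457,033 × 0.01341 = $6,128.81253
Reduction = $6,390.97803 − $6,128.81253 = $262.1655

$262.17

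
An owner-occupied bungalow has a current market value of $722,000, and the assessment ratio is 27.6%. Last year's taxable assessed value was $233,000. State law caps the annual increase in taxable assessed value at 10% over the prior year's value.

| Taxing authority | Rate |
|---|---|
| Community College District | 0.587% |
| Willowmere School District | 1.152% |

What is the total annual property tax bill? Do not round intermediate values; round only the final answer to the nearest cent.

Uncapped assessed value = $722,000 × 0.276 = $199,272
Cap limit = $233,000 × 1.1 = $256,300
Taxable assessed value = min($199,272, $256,300) = $199,272 (cap does not bind)
Community College District: $199,272 × 0.00587 = $1,169.72664
Willowmere School District: $199,272 × 0.01152 = $2,295.61344
Total = $3,465.34008

$3,465.34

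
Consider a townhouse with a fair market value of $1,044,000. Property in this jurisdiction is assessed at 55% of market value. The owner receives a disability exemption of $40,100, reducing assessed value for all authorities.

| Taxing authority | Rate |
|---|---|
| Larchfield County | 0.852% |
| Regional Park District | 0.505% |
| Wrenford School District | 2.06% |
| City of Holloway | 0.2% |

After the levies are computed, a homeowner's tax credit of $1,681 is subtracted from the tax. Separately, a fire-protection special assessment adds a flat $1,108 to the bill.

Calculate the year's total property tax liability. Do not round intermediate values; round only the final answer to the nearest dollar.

$18,745

Assessed value = $1,044,000 × 0.55 = $574,200
Taxable value = $574,200 − $40,100 = $534,100
Larchfield County: $534,100 × 0.00852 = $4,550.532
Regional Park District: $534,100 × 0.00505 = $2,697.205
Wrenford School District: $534,100 × 0.0206 = $11,002.46
City of Holloway: $534,100 × 0.002 = $1,068.2
Levies subtotal = $19,318.397
After credit = $19,318.397 − $1,681 = $17,637.397
Total = $17,637.397 + $1,108 = $18,745.397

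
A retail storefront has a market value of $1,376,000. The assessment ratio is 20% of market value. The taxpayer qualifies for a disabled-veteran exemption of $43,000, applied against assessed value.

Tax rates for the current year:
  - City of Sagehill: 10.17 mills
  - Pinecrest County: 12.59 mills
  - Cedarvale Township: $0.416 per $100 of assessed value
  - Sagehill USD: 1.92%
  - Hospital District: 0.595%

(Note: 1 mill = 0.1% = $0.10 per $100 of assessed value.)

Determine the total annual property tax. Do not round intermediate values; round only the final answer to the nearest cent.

$12,090.65

Assessed value = $1,376,000 × 0.2 = $275,200
Taxable value = $275,200 − $43,000 = $232,200
City of Sagehill: $232,200 × 0.01017 = $2,361.474
Pinecrest County: $232,200 × 0.01259 = $2,923.398
Cedarvale Township: $232,200 × 0.00416 = $965.952
Sagehill USD: $232,200 × 0.0192 = $4,458.24
Hospital District: $232,200 × 0.00595 = $1,381.59
Total = $12,090.654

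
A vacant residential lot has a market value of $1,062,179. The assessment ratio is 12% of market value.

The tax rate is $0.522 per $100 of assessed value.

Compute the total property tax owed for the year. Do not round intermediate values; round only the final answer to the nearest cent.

Assessed value = $1,062,179 × 0.12 = $127,461.48
Tax = $127,461.48 × 0.00522 = $665.3489256

$665.35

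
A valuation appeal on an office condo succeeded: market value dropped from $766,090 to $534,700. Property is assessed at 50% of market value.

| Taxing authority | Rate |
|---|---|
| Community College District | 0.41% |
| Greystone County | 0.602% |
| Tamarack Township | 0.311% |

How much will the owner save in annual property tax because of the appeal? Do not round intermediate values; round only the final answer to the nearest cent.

$1,530.64

Old assessed value = $766,090 × 0.5 = $383,045
New assessed value = $534,700 × 0.5 = $267,350
Combined rate = 0.0041 + 0.00602 + 0.00311 = 0.01323
Old tax = $383,045 × 0.01323 = $5,067.68535
New tax = $267,350 × 0.01323 = $3,537.0405
Reduction = $5,067.68535 − $3,537.0405 = $1,530.64485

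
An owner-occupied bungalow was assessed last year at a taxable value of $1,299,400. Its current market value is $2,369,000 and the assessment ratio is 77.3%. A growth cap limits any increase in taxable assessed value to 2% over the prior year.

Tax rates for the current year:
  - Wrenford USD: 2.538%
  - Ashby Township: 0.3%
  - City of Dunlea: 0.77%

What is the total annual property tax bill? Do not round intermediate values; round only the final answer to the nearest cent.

$47,820.00

Uncapped assessed value = $2,369,000 × 0.773 = $1,831,237
Cap limit = $1,299,400 × 1.02 = $1,325,388
Taxable assessed value = min($1,831,237, $1,325,388) = $1,325,388 (cap binds)
Wrenford USD: $1,325,388 × 0.02538 = $33,638.34744
Ashby Township: $1,325,388 × 0.003 = $3,976.164
City of Dunlea: $1,325,388 × 0.0077 = $10,205.4876
Total = $47,819.99904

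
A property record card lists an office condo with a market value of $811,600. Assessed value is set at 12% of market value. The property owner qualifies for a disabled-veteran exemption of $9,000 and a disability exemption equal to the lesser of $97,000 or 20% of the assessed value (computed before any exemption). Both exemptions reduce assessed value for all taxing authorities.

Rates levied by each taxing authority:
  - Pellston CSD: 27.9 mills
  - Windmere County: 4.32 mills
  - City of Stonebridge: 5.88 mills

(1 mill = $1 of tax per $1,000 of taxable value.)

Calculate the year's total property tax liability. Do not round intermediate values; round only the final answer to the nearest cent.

Assessed value = $811,600 × 0.12 = $97,392
Disability exemption = min($97,000, 20% × $97,392) = min($97,000, $19,478.4) = $19,478.4 (percentage binds)
Taxable value = $97,392 − $9,000 − $19,478.4 = $68,913.6
Pellston CSD: $68,913.6 × 0.0279 = $1,922.68944
Windmere County: $68,913.6 × 0.00432 = $297.706752
City of Stonebridge: $68,913.6 × 0.00588 = $405.211968
Total = $2,625.60816

$2,625.61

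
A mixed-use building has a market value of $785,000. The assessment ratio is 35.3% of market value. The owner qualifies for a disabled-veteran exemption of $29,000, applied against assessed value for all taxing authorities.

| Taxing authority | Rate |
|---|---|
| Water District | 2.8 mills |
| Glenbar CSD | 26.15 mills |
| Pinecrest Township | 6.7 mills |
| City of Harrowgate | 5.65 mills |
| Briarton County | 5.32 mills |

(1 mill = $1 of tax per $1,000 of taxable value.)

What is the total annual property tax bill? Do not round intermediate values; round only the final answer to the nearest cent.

Assessed value = $785,000 × 0.353 = $277,105
Taxable value = $277,105 − $29,000 = $248,105
Water District: $248,105 × 0.0028 = $694.694
Glenbar CSD: $248,105 × 0.02615 = $6,487.94575
Pinecrest Township: $248,105 × 0.0067 = $1,662.3035
City of Harrowgate: $248,105 × 0.00565 = $1,401.79325
Briarton County: $248,105 × 0.00532 = $1,319.9186
Total = $694.694 + $6,487.94575 + $1,662.3035 + $1,401.79325 + $1,319.9186 = $11,566.6551

$11,566.66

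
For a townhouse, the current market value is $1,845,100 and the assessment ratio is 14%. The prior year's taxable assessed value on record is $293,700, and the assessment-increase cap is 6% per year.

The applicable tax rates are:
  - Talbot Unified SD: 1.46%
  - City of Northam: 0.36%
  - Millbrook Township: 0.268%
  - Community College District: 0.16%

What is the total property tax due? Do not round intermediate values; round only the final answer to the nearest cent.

$5,806.90

Uncapped assessed value = $1,845,100 × 0.14 = $258,314
Cap limit = $293,700 × 1.06 = $311,322
Taxable assessed value = min($258,314, $311,322) = $258,314 (cap does not bind)
Talbot Unified SD: $258,314 × 0.0146 = $3,771.3844
City of Northam: $258,314 × 0.0036 = $929.9304
Millbrook Township: $258,314 × 0.00268 = $692.28152
Community College District: $258,314 × 0.0016 = $413.3024
Total = $5,806.89872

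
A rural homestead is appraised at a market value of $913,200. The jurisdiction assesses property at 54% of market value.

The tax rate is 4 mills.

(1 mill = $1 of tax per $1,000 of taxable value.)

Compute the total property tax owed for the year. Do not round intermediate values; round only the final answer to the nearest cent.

Assessed value = $913,200 × 0.54 = $493,128
Tax = $493,128 × 0.004 = $1,972.512

$1,972.51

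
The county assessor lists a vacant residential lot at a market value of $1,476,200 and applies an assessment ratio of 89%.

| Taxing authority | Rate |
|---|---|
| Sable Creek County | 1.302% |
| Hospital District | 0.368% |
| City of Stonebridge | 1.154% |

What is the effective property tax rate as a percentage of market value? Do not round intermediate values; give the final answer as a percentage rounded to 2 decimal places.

Assessed value = $1,476,200 × 0.89 = $1,313,818
Sable Creek County: $1,313,818 × 0.01302 = $17,105.91036
Hospital District: $1,313,818 × 0.00368 = $4,834.85024
City of Stonebridge: $1,313,818 × 0.01154 = $15,161.45972
Total tax = $37,102.22032
Effective rate = $37,102.22032 ÷ $1,476,200 = 2.51% of market value

2.51%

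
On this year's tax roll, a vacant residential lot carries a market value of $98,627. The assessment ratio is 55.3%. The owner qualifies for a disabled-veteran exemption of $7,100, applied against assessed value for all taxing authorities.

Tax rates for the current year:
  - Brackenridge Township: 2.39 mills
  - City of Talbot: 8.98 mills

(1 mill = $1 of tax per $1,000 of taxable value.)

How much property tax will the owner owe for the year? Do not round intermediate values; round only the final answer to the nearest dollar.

$539

Assessed value = $98,627 × 0.553 = $54,540.731
Taxable value = $54,540.731 − $7,100 = $47,440.731
Brackenridge Township: $47,440.731 × 0.00239 = $113.38334709
City of Talbot: $47,440.731 × 0.00898 = $426.01776438
Total = $113.38334709 + $426.01776438 = $539.40111147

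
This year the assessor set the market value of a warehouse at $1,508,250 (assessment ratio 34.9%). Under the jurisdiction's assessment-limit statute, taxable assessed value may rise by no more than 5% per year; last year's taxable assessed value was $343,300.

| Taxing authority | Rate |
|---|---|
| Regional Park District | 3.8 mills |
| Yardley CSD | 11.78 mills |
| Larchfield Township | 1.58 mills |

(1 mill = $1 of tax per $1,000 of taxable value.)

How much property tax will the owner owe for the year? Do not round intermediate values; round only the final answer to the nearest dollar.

$6,186

Uncapped assessed value = $1,508,250 × 0.349 = $526,379.25
Cap limit = $343,300 × 1.05 = $360,465
Taxable assessed value = min($526,379.25, $360,465) = $360,465 (cap binds)
Regional Park District: $360,465 × 0.0038 = $1,369.767
Yardley CSD: $360,465 × 0.01178 = $4,246.2777
Larchfield Township: $360,465 × 0.00158 = $569.5347
Total = $6,185.5794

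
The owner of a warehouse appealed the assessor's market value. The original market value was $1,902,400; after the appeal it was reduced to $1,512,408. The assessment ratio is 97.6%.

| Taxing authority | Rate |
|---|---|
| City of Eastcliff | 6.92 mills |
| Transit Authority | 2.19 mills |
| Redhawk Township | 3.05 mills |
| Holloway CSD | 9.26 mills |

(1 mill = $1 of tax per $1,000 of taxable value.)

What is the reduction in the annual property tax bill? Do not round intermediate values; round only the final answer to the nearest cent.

Old assessed value = $1,902,400 × 0.976 = $1,856,742.4
New assessed value = $1,512,408 × 0.976 = $1,476,110.208
Combined rate = 0.00692 + 0.00219 + 0.00305 + 0.00926 = 0.02142
Old tax = $1,856,742.4 × 0.02142 = $39,771.422208
New tax = $1,476,110.208 × 0.02142 = $31,618.28065536
Reduction = $39,771.422208 − $31,618.28065536 = $8,153.14155264

$8,153.14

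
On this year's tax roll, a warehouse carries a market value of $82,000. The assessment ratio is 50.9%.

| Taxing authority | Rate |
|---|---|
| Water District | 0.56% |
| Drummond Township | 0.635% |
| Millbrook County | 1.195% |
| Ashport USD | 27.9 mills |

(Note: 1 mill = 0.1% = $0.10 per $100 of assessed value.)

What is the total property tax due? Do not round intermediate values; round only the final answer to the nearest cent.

$2,162.03

Assessed value = $82,000 × 0.509 = $41,738
Water District: $41,738 × 0.0056 = $233.7328
Drummond Township: $41,738 × 0.00635 = $265.0363
Millbrook County: $41,738 × 0.01195 = $498.7691
Ashport USD: $41,738 × 0.0279 = $1,164.4902
Total = $2,162.0284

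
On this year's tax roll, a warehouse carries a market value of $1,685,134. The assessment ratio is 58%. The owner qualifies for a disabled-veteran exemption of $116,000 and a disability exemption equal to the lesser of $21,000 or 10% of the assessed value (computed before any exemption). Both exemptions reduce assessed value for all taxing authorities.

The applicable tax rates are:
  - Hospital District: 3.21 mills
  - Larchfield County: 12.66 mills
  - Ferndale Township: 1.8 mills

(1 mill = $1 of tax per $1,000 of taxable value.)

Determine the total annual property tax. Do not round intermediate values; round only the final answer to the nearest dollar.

Assessed value = $1,685,134 × 0.58 = $977,377.72
Disability exemption = min($21,000, 10% × $977,377.72) = min($21,000, $97,737.772) = $21,000 (dollar cap binds)
Taxable value = $977,377.72 − $116,000 − $21,000 = $840,377.72
Hospital District: $840,377.72 × 0.00321 = $2,697.6124812
Larchfield County: $840,377.72 × 0.01266 = $10,639.1819352
Ferndale Township: $840,377.72 × 0.0018 = $1,512.679896
Total = $14,849.4743124

$14,849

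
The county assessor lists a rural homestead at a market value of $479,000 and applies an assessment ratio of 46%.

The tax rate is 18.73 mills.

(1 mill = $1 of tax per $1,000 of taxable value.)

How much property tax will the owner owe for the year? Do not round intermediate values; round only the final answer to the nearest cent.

Assessed value = $479,000 × 0.46 = $220,340
Tax = $220,340 × 0.01873 = $4,126.9682

$4,126.97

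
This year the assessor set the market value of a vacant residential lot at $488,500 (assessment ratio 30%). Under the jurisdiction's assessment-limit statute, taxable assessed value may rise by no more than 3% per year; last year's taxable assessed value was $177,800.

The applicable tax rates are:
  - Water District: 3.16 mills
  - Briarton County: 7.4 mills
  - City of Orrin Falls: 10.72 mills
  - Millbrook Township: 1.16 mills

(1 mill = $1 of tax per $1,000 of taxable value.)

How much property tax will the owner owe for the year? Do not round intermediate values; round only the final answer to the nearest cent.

$3,288.58

Uncapped assessed value = $488,500 × 0.3 = $146,550
Cap limit = $177,800 × 1.03 = $183,134
Taxable assessed value = min($146,550, $183,134) = $146,550 (cap does not bind)
Water District: $146,550 × 0.00316 = $463.098
Briarton County: $146,550 × 0.0074 = $1,084.47
City of Orrin Falls: $146,550 × 0.01072 = $1,571.016
Millbrook Township: $146,550 × 0.00116 = $169.998
Total = $3,288.582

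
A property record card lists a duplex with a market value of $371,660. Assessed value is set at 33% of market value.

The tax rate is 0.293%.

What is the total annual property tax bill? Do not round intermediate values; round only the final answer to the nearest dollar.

Assessed value = $371,660 × 0.33 = $122,647.8
Tax = $122,647.8 × 0.00293 = $359.358054

$359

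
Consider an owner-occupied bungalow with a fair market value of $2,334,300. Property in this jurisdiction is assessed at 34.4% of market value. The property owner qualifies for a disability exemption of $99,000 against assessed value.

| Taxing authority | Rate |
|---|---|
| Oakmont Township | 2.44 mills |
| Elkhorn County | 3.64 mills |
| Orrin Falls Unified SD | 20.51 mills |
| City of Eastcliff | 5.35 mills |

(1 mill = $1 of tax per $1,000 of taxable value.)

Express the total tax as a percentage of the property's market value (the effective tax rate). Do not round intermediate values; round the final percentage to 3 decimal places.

Assessed value = $2,334,300 × 0.344 = $802,999.2
Taxable value = $802,999.2 − $99,000 = $703,999.2
Oakmont Township: $703,999.2 × 0.00244 = $1,717.758048
Elkhorn County: $703,999.2 × 0.00364 = $2,562.557088
Orrin Falls Unified SD: $703,999.2 × 0.02051 = $14,439.023592
City of Eastcliff: $703,999.2 × 0.00535 = $3,766.39572
Total tax = $22,485.734448
Effective rate = $22,485.734448 ÷ $2,334,300 = 0.963% of market value

0.963%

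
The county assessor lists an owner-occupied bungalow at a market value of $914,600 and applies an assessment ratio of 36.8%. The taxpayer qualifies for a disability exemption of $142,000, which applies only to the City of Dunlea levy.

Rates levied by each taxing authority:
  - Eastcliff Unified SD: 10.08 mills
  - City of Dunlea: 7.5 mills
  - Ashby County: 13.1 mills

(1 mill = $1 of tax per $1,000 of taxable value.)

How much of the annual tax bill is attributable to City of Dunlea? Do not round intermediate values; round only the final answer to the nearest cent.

$1,459.30

Assessed value = $914,600 × 0.368 = $336,572.8
City of Dunlea taxable value = $336,572.8 − $142,000 = $194,572.8
City of Dunlea levy = $194,572.8 × 0.0075 = $1,459.296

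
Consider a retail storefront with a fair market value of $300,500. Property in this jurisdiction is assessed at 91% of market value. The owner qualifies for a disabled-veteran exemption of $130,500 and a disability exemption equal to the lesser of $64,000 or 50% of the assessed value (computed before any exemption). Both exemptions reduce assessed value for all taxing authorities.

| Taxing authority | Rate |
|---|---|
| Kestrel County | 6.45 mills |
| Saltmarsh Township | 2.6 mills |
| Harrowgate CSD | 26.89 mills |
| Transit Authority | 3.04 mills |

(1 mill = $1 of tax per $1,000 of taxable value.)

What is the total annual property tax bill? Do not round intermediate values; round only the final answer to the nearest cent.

Assessed value = $300,500 × 0.91 = $273,455
Disability exemption = min($64,000, 50% × $273,455) = min($64,000, $136,727.5) = $64,000 (dollar cap binds)
Taxable value = $273,455 − $130,500 − $64,000 = $78,955
Kestrel County: $78,955 × 0.00645 = $509.25975
Saltmarsh Township: $78,955 × 0.0026 = $205.283
Harrowgate CSD: $78,955 × 0.02689 = $2,123.09995
Transit Authority: $78,955 × 0.00304 = $240.0232
Total = $3,077.6659

$3,077.67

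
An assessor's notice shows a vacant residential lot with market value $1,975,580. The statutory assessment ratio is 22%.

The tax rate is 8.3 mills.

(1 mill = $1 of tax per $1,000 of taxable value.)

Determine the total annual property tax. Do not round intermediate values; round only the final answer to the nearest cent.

Assessed value = $1,975,580 × 0.22 = $434,627.6
Tax = $434,627.6 × 0.0083 = $3,607.40908

$3,607.41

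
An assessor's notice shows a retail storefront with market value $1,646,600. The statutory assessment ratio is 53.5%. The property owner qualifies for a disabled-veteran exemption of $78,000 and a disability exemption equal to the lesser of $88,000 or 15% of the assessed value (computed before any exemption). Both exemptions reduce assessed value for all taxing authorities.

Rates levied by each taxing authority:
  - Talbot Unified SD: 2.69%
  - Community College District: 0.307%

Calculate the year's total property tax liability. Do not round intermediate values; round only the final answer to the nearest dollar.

$21,426

Assessed value = $1,646,600 × 0.535 = $880,931
Disability exemption = min($88,000, 15% × $880,931) = min($88,000, $132,139.65) = $88,000 (dollar cap binds)
Taxable value = $880,931 − $78,000 − $88,000 = $714,931
Talbot Unified SD: $714,931 × 0.0269 = $19,231.6439
Community College District: $714,931 × 0.00307 = $2,194.83817
Total = $21,426.48207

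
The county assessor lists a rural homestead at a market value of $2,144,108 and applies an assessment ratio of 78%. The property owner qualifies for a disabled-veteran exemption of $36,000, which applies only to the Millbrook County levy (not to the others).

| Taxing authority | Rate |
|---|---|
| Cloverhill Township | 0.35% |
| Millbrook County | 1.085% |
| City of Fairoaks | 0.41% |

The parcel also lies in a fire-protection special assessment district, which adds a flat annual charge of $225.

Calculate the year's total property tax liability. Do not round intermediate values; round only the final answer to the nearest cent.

Assessed value = $2,144,108 × 0.78 = $1,672,404.24
Cloverhill Township: $1,672,404.24 × 0.0035 = $5,853.41484
Millbrook County: ($1,672,404.24 − $36,000) × 0.01085 = $1,636,404.24 × 0.01085 = $17,754.986004
City of Fairoaks: $1,672,404.24 × 0.0041 = $6,856.857384
Levies subtotal = $30,465.258228
Total = $30,465.258228 + $225 = $30,690.258228

$30,690.26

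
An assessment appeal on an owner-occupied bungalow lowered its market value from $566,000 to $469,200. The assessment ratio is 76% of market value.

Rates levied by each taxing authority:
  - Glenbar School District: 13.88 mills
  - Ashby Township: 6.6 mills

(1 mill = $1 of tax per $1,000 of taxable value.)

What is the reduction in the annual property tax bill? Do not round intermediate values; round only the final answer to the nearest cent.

Old assessed value = $566,000 × 0.76 = $430,160
New assessed value = $469,200 × 0.76 = $356,592
Combined rate = 0.01388 + 0.0066 = 0.02048
Old tax = $430,160 × 0.02048 = $8,809.6768
New tax = $356,592 × 0.02048 = $7,303.00416
Reduction = $8,809.6768 − $7,303.00416 = $1,506.67264

$1,506.67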